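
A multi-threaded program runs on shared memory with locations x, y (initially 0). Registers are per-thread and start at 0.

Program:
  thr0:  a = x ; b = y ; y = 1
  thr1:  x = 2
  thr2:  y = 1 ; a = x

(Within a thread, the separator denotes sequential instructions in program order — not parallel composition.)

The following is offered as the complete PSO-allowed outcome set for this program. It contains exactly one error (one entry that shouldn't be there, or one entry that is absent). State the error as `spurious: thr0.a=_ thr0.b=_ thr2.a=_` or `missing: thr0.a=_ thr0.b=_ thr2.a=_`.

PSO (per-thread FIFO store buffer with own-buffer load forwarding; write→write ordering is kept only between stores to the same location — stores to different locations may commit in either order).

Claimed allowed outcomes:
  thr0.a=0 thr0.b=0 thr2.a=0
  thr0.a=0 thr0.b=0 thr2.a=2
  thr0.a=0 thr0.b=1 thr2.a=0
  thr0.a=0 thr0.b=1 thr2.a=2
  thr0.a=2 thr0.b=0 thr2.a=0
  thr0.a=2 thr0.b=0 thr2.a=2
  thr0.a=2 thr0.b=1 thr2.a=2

missing: thr0.a=2 thr0.b=1 thr2.a=0

outcome vector order: (thr0.a,thr0.b,thr2.a)
PSO (8): (0,0,0), (0,0,2), (0,1,0), (0,1,2), (2,0,0), (2,0,2), (2,1,0), (2,1,2)
PSO∖claimed = {(2,1,0)}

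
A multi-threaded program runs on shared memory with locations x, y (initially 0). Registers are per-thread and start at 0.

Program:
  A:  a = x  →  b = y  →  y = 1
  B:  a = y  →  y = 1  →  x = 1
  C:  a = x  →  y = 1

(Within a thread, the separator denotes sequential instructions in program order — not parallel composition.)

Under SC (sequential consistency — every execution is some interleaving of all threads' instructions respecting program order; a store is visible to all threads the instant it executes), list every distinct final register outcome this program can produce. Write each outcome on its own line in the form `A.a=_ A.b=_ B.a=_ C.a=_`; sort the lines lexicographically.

A.a=0 A.b=0 B.a=0 C.a=0
A.a=0 A.b=0 B.a=0 C.a=1
A.a=0 A.b=0 B.a=1 C.a=0
A.a=0 A.b=0 B.a=1 C.a=1
A.a=0 A.b=1 B.a=0 C.a=0
A.a=0 A.b=1 B.a=0 C.a=1
A.a=0 A.b=1 B.a=1 C.a=0
A.a=1 A.b=1 B.a=0 C.a=0
A.a=1 A.b=1 B.a=0 C.a=1
A.a=1 A.b=1 B.a=1 C.a=0

outcome vector order: (A.a,A.b,B.a,C.a)
|SC outcomes| = 10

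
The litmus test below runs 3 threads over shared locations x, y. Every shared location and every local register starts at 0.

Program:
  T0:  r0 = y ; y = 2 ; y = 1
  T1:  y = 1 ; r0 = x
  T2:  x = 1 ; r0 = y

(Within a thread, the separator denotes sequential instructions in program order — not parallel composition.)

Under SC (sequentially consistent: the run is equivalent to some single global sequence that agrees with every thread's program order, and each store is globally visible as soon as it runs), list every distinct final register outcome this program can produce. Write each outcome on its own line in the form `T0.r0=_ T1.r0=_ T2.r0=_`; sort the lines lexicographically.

T0.r0=0 T1.r0=0 T2.r0=1
T0.r0=0 T1.r0=0 T2.r0=2
T0.r0=0 T1.r0=1 T2.r0=0
T0.r0=0 T1.r0=1 T2.r0=1
T0.r0=0 T1.r0=1 T2.r0=2
T0.r0=1 T1.r0=0 T2.r0=1
T0.r0=1 T1.r0=0 T2.r0=2
T0.r0=1 T1.r0=1 T2.r0=0
T0.r0=1 T1.r0=1 T2.r0=1
T0.r0=1 T1.r0=1 T2.r0=2

outcome vector order: (T0.r0,T1.r0,T2.r0)
|SC outcomes| = 10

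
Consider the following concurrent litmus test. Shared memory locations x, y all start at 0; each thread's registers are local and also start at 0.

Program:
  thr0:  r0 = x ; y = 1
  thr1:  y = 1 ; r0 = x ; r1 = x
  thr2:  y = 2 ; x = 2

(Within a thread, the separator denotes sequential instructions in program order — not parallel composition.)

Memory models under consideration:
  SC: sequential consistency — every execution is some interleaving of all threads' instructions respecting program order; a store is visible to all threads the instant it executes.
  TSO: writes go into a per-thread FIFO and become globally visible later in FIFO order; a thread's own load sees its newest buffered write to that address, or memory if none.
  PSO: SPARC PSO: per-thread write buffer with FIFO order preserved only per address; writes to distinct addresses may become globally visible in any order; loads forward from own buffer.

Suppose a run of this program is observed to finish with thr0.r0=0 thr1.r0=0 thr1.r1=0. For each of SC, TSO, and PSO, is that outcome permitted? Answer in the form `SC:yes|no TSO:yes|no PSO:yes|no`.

outcome vector order: (thr0.r0,thr1.r0,thr1.r1)
SC (6): (0,0,0); (0,0,2); (0,2,2); (2,0,0); (2,0,2); (2,2,2)
TSO (6): (0,0,0); (0,0,2); (0,2,2); (2,0,0); (2,0,2); (2,2,2)
PSO (6): (0,0,0); (0,0,2); (0,2,2); (2,0,0); (2,0,2); (2,2,2)
target (0,0,0) ∈ {SC,TSO,PSO}

SC:yes TSO:yes PSO:yes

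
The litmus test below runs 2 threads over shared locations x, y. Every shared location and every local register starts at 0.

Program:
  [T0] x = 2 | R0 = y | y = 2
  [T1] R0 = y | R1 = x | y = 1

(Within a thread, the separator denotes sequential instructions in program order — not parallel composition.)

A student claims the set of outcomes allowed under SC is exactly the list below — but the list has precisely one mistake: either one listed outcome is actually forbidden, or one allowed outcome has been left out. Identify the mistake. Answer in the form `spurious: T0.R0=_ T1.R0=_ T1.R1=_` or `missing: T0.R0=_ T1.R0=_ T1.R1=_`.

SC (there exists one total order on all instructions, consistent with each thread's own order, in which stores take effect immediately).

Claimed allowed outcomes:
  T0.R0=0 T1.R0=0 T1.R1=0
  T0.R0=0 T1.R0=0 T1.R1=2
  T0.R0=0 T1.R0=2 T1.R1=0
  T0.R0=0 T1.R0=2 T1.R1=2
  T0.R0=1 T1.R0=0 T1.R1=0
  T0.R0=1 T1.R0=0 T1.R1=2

spurious: T0.R0=0 T1.R0=2 T1.R1=0

outcome vector order: (T0.R0,T1.R0,T1.R1)
SC (5): 000, 002, 022, 100, 102
claimed∖SC = {020}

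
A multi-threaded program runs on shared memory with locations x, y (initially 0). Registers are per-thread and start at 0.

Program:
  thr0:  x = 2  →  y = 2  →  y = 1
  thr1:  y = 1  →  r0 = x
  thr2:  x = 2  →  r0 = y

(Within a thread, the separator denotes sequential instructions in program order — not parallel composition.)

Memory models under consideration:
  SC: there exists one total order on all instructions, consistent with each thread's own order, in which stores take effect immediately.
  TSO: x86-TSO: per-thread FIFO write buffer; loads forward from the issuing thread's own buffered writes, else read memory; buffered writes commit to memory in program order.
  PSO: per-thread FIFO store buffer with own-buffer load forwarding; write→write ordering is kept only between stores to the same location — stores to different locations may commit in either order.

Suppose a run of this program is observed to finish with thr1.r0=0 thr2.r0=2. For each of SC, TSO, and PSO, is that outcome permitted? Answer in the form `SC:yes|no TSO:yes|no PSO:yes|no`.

SC:yes TSO:yes PSO:yes

outcome vector order: (thr1.r0,thr2.r0)
SC: 5 outcomes — {01; 02; 20; 21; 22}
TSO: 6 outcomes — {00; 01; 02; 20; 21; 22}
PSO: 6 outcomes — {00; 01; 02; 20; 21; 22}
target 02 ∈ {SC,TSO,PSO}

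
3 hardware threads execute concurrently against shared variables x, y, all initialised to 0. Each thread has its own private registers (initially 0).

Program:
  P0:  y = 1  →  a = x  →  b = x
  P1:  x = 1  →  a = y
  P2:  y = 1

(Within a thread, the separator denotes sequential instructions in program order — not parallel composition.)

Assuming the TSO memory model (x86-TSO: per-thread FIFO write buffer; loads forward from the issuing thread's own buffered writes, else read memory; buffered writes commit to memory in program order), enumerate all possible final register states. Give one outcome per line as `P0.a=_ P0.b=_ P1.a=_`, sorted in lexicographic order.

outcome vector order: (P0.a,P0.b,P1.a)
|TSO outcomes| = 6

P0.a=0 P0.b=0 P1.a=0
P0.a=0 P0.b=0 P1.a=1
P0.a=0 P0.b=1 P1.a=0
P0.a=0 P0.b=1 P1.a=1
P0.a=1 P0.b=1 P1.a=0
P0.a=1 P0.b=1 P1.a=1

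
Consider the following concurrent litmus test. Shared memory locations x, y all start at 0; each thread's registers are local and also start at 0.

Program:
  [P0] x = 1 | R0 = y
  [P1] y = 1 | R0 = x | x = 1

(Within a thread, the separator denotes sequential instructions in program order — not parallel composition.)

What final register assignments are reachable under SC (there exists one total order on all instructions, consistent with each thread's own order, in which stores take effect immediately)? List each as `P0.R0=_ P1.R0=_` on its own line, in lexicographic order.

outcome vector order: (P0.R0,P1.R0)
|SC outcomes| = 3

P0.R0=0 P1.R0=1
P0.R0=1 P1.R0=0
P0.R0=1 P1.R0=1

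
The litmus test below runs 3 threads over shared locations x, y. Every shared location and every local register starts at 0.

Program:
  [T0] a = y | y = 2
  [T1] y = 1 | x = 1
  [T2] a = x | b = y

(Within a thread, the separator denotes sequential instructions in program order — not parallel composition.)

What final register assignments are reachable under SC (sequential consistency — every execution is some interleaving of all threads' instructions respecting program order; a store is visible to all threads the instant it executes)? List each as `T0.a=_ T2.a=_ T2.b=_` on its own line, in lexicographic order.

T0.a=0 T2.a=0 T2.b=0
T0.a=0 T2.a=0 T2.b=1
T0.a=0 T2.a=0 T2.b=2
T0.a=0 T2.a=1 T2.b=1
T0.a=0 T2.a=1 T2.b=2
T0.a=1 T2.a=0 T2.b=0
T0.a=1 T2.a=0 T2.b=1
T0.a=1 T2.a=0 T2.b=2
T0.a=1 T2.a=1 T2.b=1
T0.a=1 T2.a=1 T2.b=2

outcome vector order: (T0.a,T2.a,T2.b)
|SC outcomes| = 10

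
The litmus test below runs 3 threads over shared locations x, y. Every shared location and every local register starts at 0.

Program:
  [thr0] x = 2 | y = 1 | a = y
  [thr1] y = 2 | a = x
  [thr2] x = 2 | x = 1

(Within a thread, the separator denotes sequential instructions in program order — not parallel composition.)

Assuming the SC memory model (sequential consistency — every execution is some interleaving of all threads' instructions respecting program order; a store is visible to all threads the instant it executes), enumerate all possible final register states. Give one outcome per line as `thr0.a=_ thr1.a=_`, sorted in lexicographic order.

thr0.a=1 thr1.a=0
thr0.a=1 thr1.a=1
thr0.a=1 thr1.a=2
thr0.a=2 thr1.a=1
thr0.a=2 thr1.a=2

outcome vector order: (thr0.a,thr1.a)
|SC outcomes| = 5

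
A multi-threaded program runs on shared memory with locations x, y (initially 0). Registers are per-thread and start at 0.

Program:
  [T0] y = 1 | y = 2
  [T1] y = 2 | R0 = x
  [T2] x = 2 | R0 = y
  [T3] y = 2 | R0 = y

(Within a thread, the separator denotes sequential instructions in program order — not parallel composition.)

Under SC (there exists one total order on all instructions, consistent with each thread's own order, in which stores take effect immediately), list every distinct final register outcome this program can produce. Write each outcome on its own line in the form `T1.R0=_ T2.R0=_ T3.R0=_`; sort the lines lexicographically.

outcome vector order: (T1.R0,T2.R0,T3.R0)
|SC outcomes| = 10

T1.R0=0 T2.R0=1 T3.R0=1
T1.R0=0 T2.R0=1 T3.R0=2
T1.R0=0 T2.R0=2 T3.R0=1
T1.R0=0 T2.R0=2 T3.R0=2
T1.R0=2 T2.R0=0 T3.R0=1
T1.R0=2 T2.R0=0 T3.R0=2
T1.R0=2 T2.R0=1 T3.R0=1
T1.R0=2 T2.R0=1 T3.R0=2
T1.R0=2 T2.R0=2 T3.R0=1
T1.R0=2 T2.R0=2 T3.R0=2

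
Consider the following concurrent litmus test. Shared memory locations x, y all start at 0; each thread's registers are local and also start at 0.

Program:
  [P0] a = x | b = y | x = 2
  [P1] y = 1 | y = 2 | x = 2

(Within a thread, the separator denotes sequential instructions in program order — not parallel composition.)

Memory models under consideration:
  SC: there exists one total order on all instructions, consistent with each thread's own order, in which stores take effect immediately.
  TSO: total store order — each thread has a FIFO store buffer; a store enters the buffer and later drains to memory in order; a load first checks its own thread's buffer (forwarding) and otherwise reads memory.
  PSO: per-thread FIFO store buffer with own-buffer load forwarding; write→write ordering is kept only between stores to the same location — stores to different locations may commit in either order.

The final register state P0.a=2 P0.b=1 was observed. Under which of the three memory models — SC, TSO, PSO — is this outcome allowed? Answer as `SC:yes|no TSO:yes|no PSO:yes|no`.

SC:no TSO:no PSO:yes

outcome vector order: (P0.a,P0.b)
under SC → <0 0>, <0 1>, <0 2>, <2 2>
under TSO → <0 0>, <0 1>, <0 2>, <2 2>
under PSO → <0 0>, <0 1>, <0 2>, <2 0>, <2 1>, <2 2>
target <2 1> ∈ {PSO}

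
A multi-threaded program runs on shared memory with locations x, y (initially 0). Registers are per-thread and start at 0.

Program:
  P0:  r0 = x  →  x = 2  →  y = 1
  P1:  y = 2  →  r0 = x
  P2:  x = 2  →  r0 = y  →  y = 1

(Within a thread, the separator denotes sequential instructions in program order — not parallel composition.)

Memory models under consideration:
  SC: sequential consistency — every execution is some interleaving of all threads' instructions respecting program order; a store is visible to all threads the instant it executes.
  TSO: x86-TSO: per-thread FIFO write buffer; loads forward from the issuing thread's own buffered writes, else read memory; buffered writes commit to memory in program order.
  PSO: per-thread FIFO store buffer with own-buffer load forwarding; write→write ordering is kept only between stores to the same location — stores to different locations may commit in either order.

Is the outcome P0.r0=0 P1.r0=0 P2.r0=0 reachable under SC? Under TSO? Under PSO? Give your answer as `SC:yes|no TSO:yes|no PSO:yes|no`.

SC:no TSO:yes PSO:yes

outcome vector order: (P0.r0,P1.r0,P2.r0)
SC (10): <0 0 1>, <0 0 2>, <0 2 0>, <0 2 1>, <0 2 2>, <2 0 1>, <2 0 2>, <2 2 0>, <2 2 1>, <2 2 2>
TSO (12): <0 0 0>, <0 0 1>, <0 0 2>, <0 2 0>, <0 2 1>, <0 2 2>, <2 0 0>, <2 0 1>, <2 0 2>, <2 2 0>, <2 2 1>, <2 2 2>
PSO (12): <0 0 0>, <0 0 1>, <0 0 2>, <0 2 0>, <0 2 1>, <0 2 2>, <2 0 0>, <2 0 1>, <2 0 2>, <2 2 0>, <2 2 1>, <2 2 2>
target <0 0 0> ∈ {TSO,PSO}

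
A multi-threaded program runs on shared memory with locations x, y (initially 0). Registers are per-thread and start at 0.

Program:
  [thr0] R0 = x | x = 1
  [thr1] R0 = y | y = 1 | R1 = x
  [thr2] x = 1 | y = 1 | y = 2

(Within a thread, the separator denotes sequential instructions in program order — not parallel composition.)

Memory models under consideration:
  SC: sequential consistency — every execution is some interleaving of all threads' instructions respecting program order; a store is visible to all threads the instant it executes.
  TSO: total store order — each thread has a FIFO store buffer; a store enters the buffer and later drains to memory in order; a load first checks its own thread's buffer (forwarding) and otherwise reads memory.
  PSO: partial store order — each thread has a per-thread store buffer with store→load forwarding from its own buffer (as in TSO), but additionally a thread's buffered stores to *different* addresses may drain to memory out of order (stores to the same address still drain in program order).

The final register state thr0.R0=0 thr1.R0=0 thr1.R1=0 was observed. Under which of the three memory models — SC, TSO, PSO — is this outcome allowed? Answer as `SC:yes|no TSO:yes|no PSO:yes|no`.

SC:yes TSO:yes PSO:yes

outcome vector order: (thr0.R0,thr1.R0,thr1.R1)
[SC] allowed = {000, 001, 011, 021, 100, 101, 111, 121}
[TSO] allowed = {000, 001, 011, 021, 100, 101, 111, 121}
[PSO] allowed = {000, 001, 010, 011, 020, 021, 100, 101, 110, 111, 120, 121}
target 000 ∈ {SC,TSO,PSO}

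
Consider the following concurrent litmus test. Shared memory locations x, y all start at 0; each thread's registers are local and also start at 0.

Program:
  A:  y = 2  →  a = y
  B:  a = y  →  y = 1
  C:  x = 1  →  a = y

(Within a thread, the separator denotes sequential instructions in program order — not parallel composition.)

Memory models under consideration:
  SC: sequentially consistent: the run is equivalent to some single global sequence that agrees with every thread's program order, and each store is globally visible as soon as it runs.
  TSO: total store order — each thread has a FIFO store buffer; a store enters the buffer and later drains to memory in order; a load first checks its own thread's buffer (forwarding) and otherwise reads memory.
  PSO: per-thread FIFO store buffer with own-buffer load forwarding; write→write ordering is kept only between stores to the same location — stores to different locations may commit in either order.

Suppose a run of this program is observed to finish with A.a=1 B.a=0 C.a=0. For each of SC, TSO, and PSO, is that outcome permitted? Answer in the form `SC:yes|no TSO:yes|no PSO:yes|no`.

outcome vector order: (A.a,B.a,C.a)
SC (12): 1/0/0 1/0/1 1/0/2 1/2/0 1/2/1 1/2/2 2/0/0 2/0/1 2/0/2 2/2/0 2/2/1 2/2/2
TSO (12): 1/0/0 1/0/1 1/0/2 1/2/0 1/2/1 1/2/2 2/0/0 2/0/1 2/0/2 2/2/0 2/2/1 2/2/2
PSO (12): 1/0/0 1/0/1 1/0/2 1/2/0 1/2/1 1/2/2 2/0/0 2/0/1 2/0/2 2/2/0 2/2/1 2/2/2
target 1/0/0 ∈ {SC,TSO,PSO}

SC:yes TSO:yes PSO:yes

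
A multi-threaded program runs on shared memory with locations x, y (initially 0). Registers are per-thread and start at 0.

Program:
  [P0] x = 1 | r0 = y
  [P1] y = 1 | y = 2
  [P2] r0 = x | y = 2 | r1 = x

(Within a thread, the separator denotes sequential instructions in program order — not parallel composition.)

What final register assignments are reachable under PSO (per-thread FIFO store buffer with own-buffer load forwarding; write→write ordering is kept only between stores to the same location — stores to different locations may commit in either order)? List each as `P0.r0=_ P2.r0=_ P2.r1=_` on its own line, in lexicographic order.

P0.r0=0 P2.r0=0 P2.r1=0
P0.r0=0 P2.r0=0 P2.r1=1
P0.r0=0 P2.r0=1 P2.r1=1
P0.r0=1 P2.r0=0 P2.r1=0
P0.r0=1 P2.r0=0 P2.r1=1
P0.r0=1 P2.r0=1 P2.r1=1
P0.r0=2 P2.r0=0 P2.r1=0
P0.r0=2 P2.r0=0 P2.r1=1
P0.r0=2 P2.r0=1 P2.r1=1

outcome vector order: (P0.r0,P2.r0,P2.r1)
|PSO outcomes| = 9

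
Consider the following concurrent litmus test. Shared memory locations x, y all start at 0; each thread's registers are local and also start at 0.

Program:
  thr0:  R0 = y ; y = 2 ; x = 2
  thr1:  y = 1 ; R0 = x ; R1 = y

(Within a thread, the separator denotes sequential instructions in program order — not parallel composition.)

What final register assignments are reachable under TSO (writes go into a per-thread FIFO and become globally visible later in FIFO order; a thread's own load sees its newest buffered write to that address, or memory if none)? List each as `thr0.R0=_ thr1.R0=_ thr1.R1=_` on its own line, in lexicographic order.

thr0.R0=0 thr1.R0=0 thr1.R1=1
thr0.R0=0 thr1.R0=0 thr1.R1=2
thr0.R0=0 thr1.R0=2 thr1.R1=1
thr0.R0=0 thr1.R0=2 thr1.R1=2
thr0.R0=1 thr1.R0=0 thr1.R1=1
thr0.R0=1 thr1.R0=0 thr1.R1=2
thr0.R0=1 thr1.R0=2 thr1.R1=2

outcome vector order: (thr0.R0,thr1.R0,thr1.R1)
|TSO outcomes| = 7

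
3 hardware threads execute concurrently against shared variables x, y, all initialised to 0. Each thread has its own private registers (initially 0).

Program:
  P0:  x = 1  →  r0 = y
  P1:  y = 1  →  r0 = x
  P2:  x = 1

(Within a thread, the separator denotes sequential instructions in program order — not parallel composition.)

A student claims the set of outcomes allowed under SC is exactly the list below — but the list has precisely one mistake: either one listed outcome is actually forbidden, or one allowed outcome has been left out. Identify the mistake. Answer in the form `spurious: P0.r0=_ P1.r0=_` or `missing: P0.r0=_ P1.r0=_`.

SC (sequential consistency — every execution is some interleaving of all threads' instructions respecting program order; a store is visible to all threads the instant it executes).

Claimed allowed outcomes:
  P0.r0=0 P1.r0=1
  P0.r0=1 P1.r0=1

missing: P0.r0=1 P1.r0=0

outcome vector order: (P0.r0,P1.r0)
[SC] allowed = {(0,1), (1,0), (1,1)}
SC∖claimed = {(1,0)}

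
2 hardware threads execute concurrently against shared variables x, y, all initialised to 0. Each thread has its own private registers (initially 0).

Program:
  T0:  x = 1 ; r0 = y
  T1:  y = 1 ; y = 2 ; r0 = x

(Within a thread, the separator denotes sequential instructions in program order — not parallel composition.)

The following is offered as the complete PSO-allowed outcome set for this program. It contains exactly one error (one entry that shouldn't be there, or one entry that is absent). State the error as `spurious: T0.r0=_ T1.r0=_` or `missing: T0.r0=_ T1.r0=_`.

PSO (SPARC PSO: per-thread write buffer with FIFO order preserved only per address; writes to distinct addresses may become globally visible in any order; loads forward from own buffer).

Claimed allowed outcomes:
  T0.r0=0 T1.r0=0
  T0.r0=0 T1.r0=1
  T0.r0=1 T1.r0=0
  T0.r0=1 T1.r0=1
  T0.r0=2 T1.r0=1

outcome vector order: (T0.r0,T1.r0)
under PSO → 0/0; 0/1; 1/0; 1/1; 2/0; 2/1
PSO∖claimed = {2/0}

missing: T0.r0=2 T1.r0=0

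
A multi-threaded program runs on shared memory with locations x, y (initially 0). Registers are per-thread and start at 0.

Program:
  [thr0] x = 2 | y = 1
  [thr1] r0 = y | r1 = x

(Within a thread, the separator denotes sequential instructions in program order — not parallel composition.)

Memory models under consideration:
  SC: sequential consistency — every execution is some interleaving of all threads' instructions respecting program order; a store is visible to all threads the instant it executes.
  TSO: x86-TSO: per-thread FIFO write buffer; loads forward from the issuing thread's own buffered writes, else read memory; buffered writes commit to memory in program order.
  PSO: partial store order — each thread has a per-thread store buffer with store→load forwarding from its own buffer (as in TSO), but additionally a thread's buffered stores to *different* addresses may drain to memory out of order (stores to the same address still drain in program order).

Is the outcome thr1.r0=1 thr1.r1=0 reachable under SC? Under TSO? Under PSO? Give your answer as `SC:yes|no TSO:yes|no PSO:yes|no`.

outcome vector order: (thr1.r0,thr1.r1)
[SC] allowed = {<0 0> <0 2> <1 2>}
[TSO] allowed = {<0 0> <0 2> <1 2>}
[PSO] allowed = {<0 0> <0 2> <1 0> <1 2>}
target <1 0> ∈ {PSO}

SC:no TSO:no PSO:yes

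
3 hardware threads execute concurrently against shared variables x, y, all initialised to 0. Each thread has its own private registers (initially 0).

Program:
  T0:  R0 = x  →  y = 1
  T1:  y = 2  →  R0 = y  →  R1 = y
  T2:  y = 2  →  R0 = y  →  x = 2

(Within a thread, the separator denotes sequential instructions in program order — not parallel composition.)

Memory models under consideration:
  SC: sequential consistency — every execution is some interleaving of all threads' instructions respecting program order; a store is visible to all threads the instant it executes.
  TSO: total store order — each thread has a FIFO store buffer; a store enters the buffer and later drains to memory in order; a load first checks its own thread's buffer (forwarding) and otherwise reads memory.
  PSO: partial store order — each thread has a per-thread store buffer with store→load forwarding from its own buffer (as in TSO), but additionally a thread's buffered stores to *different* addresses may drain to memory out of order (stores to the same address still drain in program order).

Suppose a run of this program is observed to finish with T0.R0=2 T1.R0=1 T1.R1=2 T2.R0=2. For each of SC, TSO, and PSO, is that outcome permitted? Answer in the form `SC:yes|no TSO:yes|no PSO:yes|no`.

SC:no TSO:no PSO:yes

outcome vector order: (T0.R0,T1.R0,T1.R1,T2.R0)
under SC → (0,1,1,1) (0,1,1,2) (0,1,2,2) (0,2,1,1) (0,2,1,2) (0,2,2,1) (0,2,2,2) (2,1,1,2) (2,2,1,2) (2,2,2,2)
under TSO → (0,1,1,1) (0,1,1,2) (0,1,2,2) (0,2,1,1) (0,2,1,2) (0,2,2,1) (0,2,2,2) (2,1,1,2) (2,2,1,2) (2,2,2,2)
under PSO → (0,1,1,1) (0,1,1,2) (0,1,2,2) (0,2,1,1) (0,2,1,2) (0,2,2,1) (0,2,2,2) (2,1,1,2) (2,1,2,2) (2,2,1,2) (2,2,2,2)
target (2,1,2,2) ∈ {PSO}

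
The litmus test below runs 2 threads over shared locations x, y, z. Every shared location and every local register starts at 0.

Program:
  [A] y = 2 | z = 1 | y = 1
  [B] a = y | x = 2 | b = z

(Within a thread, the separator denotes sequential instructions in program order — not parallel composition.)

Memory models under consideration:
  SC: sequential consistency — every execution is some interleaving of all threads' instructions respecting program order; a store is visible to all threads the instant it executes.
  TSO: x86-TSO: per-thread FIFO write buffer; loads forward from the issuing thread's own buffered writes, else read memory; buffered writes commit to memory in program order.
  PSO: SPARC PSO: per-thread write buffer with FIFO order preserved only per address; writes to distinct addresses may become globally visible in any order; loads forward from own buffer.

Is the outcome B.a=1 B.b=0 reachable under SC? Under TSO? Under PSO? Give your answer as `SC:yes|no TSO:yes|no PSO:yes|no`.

SC:no TSO:no PSO:yes

outcome vector order: (B.a,B.b)
SC (5): 0/0 0/1 1/1 2/0 2/1
TSO (5): 0/0 0/1 1/1 2/0 2/1
PSO (6): 0/0 0/1 1/0 1/1 2/0 2/1
target 1/0 ∈ {PSO}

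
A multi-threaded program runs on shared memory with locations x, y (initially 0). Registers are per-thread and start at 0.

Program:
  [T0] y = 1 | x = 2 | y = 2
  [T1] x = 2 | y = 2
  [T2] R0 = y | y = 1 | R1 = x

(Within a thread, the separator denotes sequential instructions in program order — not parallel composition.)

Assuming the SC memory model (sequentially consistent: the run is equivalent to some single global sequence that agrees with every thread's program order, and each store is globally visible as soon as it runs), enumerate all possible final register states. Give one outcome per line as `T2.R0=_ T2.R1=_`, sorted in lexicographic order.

T2.R0=0 T2.R1=0
T2.R0=0 T2.R1=2
T2.R0=1 T2.R1=0
T2.R0=1 T2.R1=2
T2.R0=2 T2.R1=2

outcome vector order: (T2.R0,T2.R1)
|SC outcomes| = 5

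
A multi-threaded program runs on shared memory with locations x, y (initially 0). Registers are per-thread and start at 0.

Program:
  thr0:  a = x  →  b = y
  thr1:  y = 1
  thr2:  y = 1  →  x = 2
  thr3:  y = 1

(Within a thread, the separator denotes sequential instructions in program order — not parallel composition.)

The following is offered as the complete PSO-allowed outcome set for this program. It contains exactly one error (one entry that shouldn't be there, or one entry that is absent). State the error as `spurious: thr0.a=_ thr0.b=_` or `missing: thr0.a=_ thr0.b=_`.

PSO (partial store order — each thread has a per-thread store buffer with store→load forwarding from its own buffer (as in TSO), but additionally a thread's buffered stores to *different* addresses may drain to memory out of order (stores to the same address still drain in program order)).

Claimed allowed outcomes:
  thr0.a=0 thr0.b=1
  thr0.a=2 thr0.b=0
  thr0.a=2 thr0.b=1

missing: thr0.a=0 thr0.b=0

outcome vector order: (thr0.a,thr0.b)
PSO (4): (0,0), (0,1), (2,0), (2,1)
PSO∖claimed = {(0,0)}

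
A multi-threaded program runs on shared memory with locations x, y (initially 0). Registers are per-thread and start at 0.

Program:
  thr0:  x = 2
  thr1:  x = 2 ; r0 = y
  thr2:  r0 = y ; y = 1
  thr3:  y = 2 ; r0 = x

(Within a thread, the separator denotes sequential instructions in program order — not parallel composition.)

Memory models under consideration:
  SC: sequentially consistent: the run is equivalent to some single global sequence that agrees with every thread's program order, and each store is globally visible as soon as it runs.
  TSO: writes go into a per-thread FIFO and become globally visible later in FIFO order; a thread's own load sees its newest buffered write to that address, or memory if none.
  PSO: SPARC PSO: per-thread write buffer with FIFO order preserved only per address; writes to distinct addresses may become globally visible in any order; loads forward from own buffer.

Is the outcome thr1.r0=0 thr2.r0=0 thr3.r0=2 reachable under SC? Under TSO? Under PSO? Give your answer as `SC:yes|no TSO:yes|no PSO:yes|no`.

outcome vector order: (thr1.r0,thr2.r0,thr3.r0)
SC: 10 outcomes — {<0 0 2>, <0 2 2>, <1 0 0>, <1 0 2>, <1 2 0>, <1 2 2>, <2 0 0>, <2 0 2>, <2 2 0>, <2 2 2>}
TSO: 12 outcomes — {<0 0 0>, <0 0 2>, <0 2 0>, <0 2 2>, <1 0 0>, <1 0 2>, <1 2 0>, <1 2 2>, <2 0 0>, <2 0 2>, <2 2 0>, <2 2 2>}
PSO: 12 outcomes — {<0 0 0>, <0 0 2>, <0 2 0>, <0 2 2>, <1 0 0>, <1 0 2>, <1 2 0>, <1 2 2>, <2 0 0>, <2 0 2>, <2 2 0>, <2 2 2>}
target <0 0 2> ∈ {SC,TSO,PSO}

SC:yes TSO:yes PSO:yes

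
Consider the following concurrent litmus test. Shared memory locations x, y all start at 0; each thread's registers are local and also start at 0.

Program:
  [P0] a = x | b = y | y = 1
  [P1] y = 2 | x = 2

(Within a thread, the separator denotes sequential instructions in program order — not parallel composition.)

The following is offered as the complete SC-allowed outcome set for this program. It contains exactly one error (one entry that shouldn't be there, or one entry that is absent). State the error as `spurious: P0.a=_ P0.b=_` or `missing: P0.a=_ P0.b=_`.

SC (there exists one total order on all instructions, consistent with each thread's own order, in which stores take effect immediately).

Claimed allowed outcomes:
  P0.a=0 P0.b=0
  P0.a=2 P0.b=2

missing: P0.a=0 P0.b=2

outcome vector order: (P0.a,P0.b)
[SC] allowed = {(0,0) (0,2) (2,2)}
SC∖claimed = {(0,2)}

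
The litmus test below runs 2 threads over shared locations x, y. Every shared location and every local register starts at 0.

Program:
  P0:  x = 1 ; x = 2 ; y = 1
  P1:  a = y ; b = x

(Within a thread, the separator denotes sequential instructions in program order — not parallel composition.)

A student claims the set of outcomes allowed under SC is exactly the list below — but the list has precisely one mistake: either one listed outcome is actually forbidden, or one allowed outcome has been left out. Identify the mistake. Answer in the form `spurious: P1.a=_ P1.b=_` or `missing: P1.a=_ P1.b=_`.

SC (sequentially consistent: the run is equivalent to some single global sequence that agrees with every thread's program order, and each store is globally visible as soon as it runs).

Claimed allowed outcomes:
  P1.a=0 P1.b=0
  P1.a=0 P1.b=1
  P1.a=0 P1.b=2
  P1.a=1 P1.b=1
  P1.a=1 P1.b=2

spurious: P1.a=1 P1.b=1

outcome vector order: (P1.a,P1.b)
SC: 4 outcomes — {0/0; 0/1; 0/2; 1/2}
claimed∖SC = {1/1}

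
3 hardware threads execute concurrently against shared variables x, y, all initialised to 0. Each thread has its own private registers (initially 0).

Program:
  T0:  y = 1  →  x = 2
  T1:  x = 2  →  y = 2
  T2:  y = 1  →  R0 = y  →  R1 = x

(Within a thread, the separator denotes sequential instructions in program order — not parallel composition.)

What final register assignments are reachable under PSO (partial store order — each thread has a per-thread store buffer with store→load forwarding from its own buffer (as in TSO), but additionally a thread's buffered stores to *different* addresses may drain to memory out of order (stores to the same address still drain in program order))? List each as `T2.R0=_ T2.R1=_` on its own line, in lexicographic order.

T2.R0=1 T2.R1=0
T2.R0=1 T2.R1=2
T2.R0=2 T2.R1=0
T2.R0=2 T2.R1=2

outcome vector order: (T2.R0,T2.R1)
|PSO outcomes| = 4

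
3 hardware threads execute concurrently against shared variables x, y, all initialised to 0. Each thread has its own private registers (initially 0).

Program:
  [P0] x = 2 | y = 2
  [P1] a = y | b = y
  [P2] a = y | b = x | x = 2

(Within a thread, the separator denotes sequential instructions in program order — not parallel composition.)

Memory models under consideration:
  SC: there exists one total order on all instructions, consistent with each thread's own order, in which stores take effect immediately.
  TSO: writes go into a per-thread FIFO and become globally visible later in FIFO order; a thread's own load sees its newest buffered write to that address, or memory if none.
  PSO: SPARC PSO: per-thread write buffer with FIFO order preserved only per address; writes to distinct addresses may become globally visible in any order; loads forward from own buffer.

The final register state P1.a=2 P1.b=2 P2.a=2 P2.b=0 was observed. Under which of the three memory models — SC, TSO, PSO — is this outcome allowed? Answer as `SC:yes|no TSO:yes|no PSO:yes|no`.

outcome vector order: (P1.a,P1.b,P2.a,P2.b)
SC: 9 outcomes — {<0 0 0 0>, <0 0 0 2>, <0 0 2 2>, <0 2 0 0>, <0 2 0 2>, <0 2 2 2>, <2 2 0 0>, <2 2 0 2>, <2 2 2 2>}
TSO: 9 outcomes — {<0 0 0 0>, <0 0 0 2>, <0 0 2 2>, <0 2 0 0>, <0 2 0 2>, <0 2 2 2>, <2 2 0 0>, <2 2 0 2>, <2 2 2 2>}
PSO: 12 outcomes — {<0 0 0 0>, <0 0 0 2>, <0 0 2 0>, <0 0 2 2>, <0 2 0 0>, <0 2 0 2>, <0 2 2 0>, <0 2 2 2>, <2 2 0 0>, <2 2 0 2>, <2 2 2 0>, <2 2 2 2>}
target <2 2 2 0> ∈ {PSO}

SC:no TSO:no PSO:yes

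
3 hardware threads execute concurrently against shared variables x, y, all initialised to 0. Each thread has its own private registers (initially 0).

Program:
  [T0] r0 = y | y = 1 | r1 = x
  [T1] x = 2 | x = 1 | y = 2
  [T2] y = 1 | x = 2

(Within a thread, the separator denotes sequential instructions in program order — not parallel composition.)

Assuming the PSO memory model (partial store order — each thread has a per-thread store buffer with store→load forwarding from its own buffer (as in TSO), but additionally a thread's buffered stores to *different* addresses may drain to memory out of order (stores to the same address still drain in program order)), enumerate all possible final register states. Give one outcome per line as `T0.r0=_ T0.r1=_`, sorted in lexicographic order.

T0.r0=0 T0.r1=0
T0.r0=0 T0.r1=1
T0.r0=0 T0.r1=2
T0.r0=1 T0.r1=0
T0.r0=1 T0.r1=1
T0.r0=1 T0.r1=2
T0.r0=2 T0.r1=0
T0.r0=2 T0.r1=1
T0.r0=2 T0.r1=2

outcome vector order: (T0.r0,T0.r1)
|PSO outcomes| = 9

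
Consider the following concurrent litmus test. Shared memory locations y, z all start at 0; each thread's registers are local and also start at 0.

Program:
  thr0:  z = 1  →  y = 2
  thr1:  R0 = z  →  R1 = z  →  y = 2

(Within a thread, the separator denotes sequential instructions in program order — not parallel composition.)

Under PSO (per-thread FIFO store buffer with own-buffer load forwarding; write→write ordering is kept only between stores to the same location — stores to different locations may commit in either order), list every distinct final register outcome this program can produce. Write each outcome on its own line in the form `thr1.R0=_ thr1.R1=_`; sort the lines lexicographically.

outcome vector order: (thr1.R0,thr1.R1)
|PSO outcomes| = 3

thr1.R0=0 thr1.R1=0
thr1.R0=0 thr1.R1=1
thr1.R0=1 thr1.R1=1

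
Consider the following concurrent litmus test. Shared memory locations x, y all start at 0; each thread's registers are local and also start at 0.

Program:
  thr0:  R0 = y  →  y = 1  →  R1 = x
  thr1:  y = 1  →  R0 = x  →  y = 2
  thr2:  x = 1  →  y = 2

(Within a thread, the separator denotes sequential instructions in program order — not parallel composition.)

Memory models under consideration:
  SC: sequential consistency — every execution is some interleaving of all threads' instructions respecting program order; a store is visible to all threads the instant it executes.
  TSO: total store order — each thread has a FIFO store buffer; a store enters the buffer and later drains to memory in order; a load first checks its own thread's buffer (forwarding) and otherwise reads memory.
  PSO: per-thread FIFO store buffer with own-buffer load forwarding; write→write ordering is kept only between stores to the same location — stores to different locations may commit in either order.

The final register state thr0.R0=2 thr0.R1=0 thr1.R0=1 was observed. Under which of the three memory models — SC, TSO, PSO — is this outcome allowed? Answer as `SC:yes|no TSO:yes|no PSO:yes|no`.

SC:no TSO:no PSO:yes

outcome vector order: (thr0.R0,thr0.R1,thr1.R0)
[SC] allowed = {0/0/0 0/0/1 0/1/0 0/1/1 1/0/0 1/0/1 1/1/0 1/1/1 2/0/0 2/1/0 2/1/1}
[TSO] allowed = {0/0/0 0/0/1 0/1/0 0/1/1 1/0/0 1/0/1 1/1/0 1/1/1 2/0/0 2/1/0 2/1/1}
[PSO] allowed = {0/0/0 0/0/1 0/1/0 0/1/1 1/0/0 1/0/1 1/1/0 1/1/1 2/0/0 2/0/1 2/1/0 2/1/1}
target 2/0/1 ∈ {PSO}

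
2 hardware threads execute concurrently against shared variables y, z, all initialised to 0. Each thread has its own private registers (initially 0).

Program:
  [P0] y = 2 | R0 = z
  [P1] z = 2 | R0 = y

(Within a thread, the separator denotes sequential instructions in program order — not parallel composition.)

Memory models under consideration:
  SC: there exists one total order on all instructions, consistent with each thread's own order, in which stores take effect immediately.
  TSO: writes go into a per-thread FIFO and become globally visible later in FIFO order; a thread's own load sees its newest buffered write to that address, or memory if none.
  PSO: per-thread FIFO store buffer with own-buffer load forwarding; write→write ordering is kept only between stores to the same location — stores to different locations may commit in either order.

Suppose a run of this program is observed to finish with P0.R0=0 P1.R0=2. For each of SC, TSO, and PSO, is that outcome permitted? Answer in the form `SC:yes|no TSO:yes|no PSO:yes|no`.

SC:yes TSO:yes PSO:yes

outcome vector order: (P0.R0,P1.R0)
under SC → 0/2, 2/0, 2/2
under TSO → 0/0, 0/2, 2/0, 2/2
under PSO → 0/0, 0/2, 2/0, 2/2
target 0/2 ∈ {SC,TSO,PSO}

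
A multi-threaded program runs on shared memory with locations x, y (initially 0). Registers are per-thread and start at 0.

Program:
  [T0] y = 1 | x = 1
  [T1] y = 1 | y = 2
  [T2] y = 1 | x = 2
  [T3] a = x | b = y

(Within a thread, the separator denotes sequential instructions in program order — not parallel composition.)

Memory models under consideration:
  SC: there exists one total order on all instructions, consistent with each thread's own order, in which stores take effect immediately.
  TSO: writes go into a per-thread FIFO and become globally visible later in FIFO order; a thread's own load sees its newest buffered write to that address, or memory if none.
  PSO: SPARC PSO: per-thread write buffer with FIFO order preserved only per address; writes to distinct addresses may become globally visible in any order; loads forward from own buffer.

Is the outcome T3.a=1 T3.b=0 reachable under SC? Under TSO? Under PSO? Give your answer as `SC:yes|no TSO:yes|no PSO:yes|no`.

outcome vector order: (T3.a,T3.b)
[SC] allowed = {0/0; 0/1; 0/2; 1/1; 1/2; 2/1; 2/2}
[TSO] allowed = {0/0; 0/1; 0/2; 1/1; 1/2; 2/1; 2/2}
[PSO] allowed = {0/0; 0/1; 0/2; 1/0; 1/1; 1/2; 2/0; 2/1; 2/2}
target 1/0 ∈ {PSO}

SC:no TSO:no PSO:yes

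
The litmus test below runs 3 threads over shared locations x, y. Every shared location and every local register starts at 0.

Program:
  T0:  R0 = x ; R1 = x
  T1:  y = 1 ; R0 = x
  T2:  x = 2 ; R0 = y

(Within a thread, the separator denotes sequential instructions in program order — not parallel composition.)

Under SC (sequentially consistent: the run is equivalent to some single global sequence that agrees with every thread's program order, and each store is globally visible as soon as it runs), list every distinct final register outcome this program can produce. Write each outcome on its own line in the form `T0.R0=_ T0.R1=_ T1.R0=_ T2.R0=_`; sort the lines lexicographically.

outcome vector order: (T0.R0,T0.R1,T1.R0,T2.R0)
|SC outcomes| = 9

T0.R0=0 T0.R1=0 T1.R0=0 T2.R0=1
T0.R0=0 T0.R1=0 T1.R0=2 T2.R0=0
T0.R0=0 T0.R1=0 T1.R0=2 T2.R0=1
T0.R0=0 T0.R1=2 T1.R0=0 T2.R0=1
T0.R0=0 T0.R1=2 T1.R0=2 T2.R0=0
T0.R0=0 T0.R1=2 T1.R0=2 T2.R0=1
T0.R0=2 T0.R1=2 T1.R0=0 T2.R0=1
T0.R0=2 T0.R1=2 T1.R0=2 T2.R0=0
T0.R0=2 T0.R1=2 T1.R0=2 T2.R0=1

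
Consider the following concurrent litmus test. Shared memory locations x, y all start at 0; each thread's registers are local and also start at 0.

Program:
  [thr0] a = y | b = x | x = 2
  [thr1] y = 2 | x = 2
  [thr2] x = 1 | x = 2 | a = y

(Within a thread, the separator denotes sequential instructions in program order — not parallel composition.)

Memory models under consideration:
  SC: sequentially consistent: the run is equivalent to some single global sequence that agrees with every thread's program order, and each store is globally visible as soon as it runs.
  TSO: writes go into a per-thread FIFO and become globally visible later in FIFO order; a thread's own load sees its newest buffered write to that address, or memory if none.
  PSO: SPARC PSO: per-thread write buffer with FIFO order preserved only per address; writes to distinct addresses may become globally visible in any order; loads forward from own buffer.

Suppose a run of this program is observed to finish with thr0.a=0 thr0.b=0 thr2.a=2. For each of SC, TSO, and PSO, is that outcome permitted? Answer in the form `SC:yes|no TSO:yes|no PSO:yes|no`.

SC:yes TSO:yes PSO:yes

outcome vector order: (thr0.a,thr0.b,thr2.a)
SC: 10 outcomes — {0/0/0 0/0/2 0/1/0 0/1/2 0/2/0 0/2/2 2/0/2 2/1/2 2/2/0 2/2/2}
TSO: 12 outcomes — {0/0/0 0/0/2 0/1/0 0/1/2 0/2/0 0/2/2 2/0/0 2/0/2 2/1/0 2/1/2 2/2/0 2/2/2}
PSO: 12 outcomes — {0/0/0 0/0/2 0/1/0 0/1/2 0/2/0 0/2/2 2/0/0 2/0/2 2/1/0 2/1/2 2/2/0 2/2/2}
target 0/0/2 ∈ {SC,TSO,PSO}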